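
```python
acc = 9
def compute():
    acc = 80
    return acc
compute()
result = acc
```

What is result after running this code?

Step 1: Global acc = 9.
Step 2: compute() creates local acc = 80 (shadow, not modification).
Step 3: After compute() returns, global acc is unchanged. result = 9

The answer is 9.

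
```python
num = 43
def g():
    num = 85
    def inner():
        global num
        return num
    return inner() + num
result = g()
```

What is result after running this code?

Step 1: Global num = 43. g() shadows with local num = 85.
Step 2: inner() uses global keyword, so inner() returns global num = 43.
Step 3: g() returns 43 + 85 = 128

The answer is 128.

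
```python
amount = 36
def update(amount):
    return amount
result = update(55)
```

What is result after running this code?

Step 1: Global amount = 36.
Step 2: update(55) takes parameter amount = 55, which shadows the global.
Step 3: result = 55

The answer is 55.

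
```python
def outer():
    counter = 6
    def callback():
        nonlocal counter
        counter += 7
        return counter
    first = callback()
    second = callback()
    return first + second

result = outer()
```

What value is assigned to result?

Step 1: counter starts at 6.
Step 2: First call: counter = 6 + 7 = 13, returns 13.
Step 3: Second call: counter = 13 + 7 = 20, returns 20.
Step 4: result = 13 + 20 = 33

The answer is 33.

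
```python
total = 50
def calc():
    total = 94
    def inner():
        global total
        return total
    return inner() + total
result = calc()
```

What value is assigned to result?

Step 1: Global total = 50. calc() shadows with local total = 94.
Step 2: inner() uses global keyword, so inner() returns global total = 50.
Step 3: calc() returns 50 + 94 = 144

The answer is 144.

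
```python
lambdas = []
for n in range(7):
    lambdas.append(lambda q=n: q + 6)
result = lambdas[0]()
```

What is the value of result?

Step 1: Default argument q=n captures n's value at definition time.
Step 2: lambdas[0] was defined when n = 0, so q defaults to 0.
Step 3: result = 0 + 6 = 6 (default arg fixes the late binding issue)

The answer is 6.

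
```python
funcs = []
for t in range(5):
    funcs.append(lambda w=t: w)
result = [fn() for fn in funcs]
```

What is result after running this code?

Step 1: Default arg w=t captures t at each iteration.
Step 2: Each lambda has its own default: 0, 1, ..., 4.
Step 3: result = [0, 1, 2, 3, 4]

The answer is [0, 1, 2, 3, 4].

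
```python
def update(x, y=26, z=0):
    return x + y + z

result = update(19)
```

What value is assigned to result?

Step 1: update(19) uses defaults y = 26, z = 0.
Step 2: Returns 19 + 26 + 0 = 45.
Step 3: result = 45

The answer is 45.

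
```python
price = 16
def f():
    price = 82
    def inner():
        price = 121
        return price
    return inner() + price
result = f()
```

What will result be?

Step 1: f() has local price = 82. inner() has local price = 121.
Step 2: inner() returns its local price = 121.
Step 3: f() returns 121 + its own price (82) = 203

The answer is 203.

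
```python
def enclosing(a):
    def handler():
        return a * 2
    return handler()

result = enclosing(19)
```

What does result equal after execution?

Step 1: enclosing(19) binds parameter a = 19.
Step 2: handler() accesses a = 19 from enclosing scope.
Step 3: result = 19 * 2 = 38

The answer is 38.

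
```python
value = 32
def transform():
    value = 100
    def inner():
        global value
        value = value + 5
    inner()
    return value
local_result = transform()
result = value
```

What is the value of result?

Step 1: Global value = 32. transform() creates local value = 100.
Step 2: inner() declares global value and adds 5: global value = 32 + 5 = 37.
Step 3: transform() returns its local value = 100 (unaffected by inner).
Step 4: result = global value = 37

The answer is 37.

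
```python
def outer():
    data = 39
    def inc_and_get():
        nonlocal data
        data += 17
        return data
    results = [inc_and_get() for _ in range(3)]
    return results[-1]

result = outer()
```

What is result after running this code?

Step 1: data = 39.
Step 2: Three calls to inc_and_get(), each adding 17.
Step 3: Last value = 39 + 17 * 3 = 90

The answer is 90.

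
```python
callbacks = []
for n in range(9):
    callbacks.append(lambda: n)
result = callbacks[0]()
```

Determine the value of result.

Step 1: The loop creates 9 lambdas, all referencing the same variable n.
Step 2: After the loop, n = 8 (final value).
Step 3: callbacks[0]() looks up n at call time and finds 8. This is the late binding gotcha. result = 8

The answer is 8.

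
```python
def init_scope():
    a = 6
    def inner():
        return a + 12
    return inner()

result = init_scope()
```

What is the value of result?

Step 1: init_scope() defines a = 6.
Step 2: inner() reads a = 6 from enclosing scope, returns 6 + 12 = 18.
Step 3: result = 18

The answer is 18.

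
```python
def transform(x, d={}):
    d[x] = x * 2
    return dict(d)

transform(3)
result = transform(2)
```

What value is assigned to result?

Step 1: Mutable default dict is shared across calls.
Step 2: First call adds 3: 6. Second call adds 2: 4.
Step 3: result = {3: 6, 2: 4}

The answer is {3: 6, 2: 4}.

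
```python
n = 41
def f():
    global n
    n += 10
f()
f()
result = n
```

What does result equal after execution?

Step 1: n = 41.
Step 2: First f(): n = 41 + 10 = 51.
Step 3: Second f(): n = 51 + 10 = 61. result = 61

The answer is 61.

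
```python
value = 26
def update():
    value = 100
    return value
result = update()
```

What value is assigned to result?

Step 1: Global value = 26.
Step 2: update() creates local value = 100, shadowing the global.
Step 3: Returns local value = 100. result = 100

The answer is 100.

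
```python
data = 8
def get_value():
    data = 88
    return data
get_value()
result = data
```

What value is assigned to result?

Step 1: Global data = 8.
Step 2: get_value() creates local data = 88 (shadow, not modification).
Step 3: After get_value() returns, global data is unchanged. result = 8

The answer is 8.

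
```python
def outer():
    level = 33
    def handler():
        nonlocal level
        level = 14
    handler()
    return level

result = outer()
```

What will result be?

Step 1: outer() sets level = 33.
Step 2: handler() uses nonlocal to reassign level = 14.
Step 3: result = 14

The answer is 14.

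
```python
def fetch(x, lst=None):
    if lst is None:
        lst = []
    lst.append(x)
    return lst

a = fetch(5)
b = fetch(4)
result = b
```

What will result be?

Step 1: None default with guard creates a NEW list each call.
Step 2: a = [5] (fresh list). b = [4] (another fresh list).
Step 3: result = [4] (this is the fix for mutable default)

The answer is [4].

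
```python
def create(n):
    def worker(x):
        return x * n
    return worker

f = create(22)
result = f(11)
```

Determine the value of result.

Step 1: create(22) creates a closure capturing n = 22.
Step 2: f(11) computes 11 * 22 = 242.
Step 3: result = 242

The answer is 242.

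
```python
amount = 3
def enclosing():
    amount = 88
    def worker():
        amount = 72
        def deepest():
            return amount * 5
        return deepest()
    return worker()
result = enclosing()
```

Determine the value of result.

Step 1: deepest() looks up amount through LEGB: not local, finds amount = 72 in enclosing worker().
Step 2: Returns 72 * 5 = 360.
Step 3: result = 360

The answer is 360.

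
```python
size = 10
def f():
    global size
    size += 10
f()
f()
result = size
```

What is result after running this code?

Step 1: size = 10.
Step 2: First f(): size = 10 + 10 = 20.
Step 3: Second f(): size = 20 + 10 = 30. result = 30

The answer is 30.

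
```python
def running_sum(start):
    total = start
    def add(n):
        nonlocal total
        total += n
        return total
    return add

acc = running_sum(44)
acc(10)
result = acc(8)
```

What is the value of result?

Step 1: running_sum(44) creates closure with total = 44.
Step 2: First acc(10): total = 44 + 10 = 54.
Step 3: Second acc(8): total = 54 + 8 = 62. result = 62

The answer is 62.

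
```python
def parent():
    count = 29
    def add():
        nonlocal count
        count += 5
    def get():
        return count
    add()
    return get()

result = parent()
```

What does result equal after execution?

Step 1: count = 29. add() modifies it via nonlocal, get() reads it.
Step 2: add() makes count = 29 + 5 = 34.
Step 3: get() returns 34. result = 34

The answer is 34.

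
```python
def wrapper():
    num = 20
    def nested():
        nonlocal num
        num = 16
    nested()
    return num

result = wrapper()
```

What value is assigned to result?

Step 1: wrapper() sets num = 20.
Step 2: nested() uses nonlocal to reassign num = 16.
Step 3: result = 16

The answer is 16.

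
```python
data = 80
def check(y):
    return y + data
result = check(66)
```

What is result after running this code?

Step 1: data = 80 is defined globally.
Step 2: check(66) uses parameter y = 66 and looks up data from global scope = 80.
Step 3: result = 66 + 80 = 146

The answer is 146.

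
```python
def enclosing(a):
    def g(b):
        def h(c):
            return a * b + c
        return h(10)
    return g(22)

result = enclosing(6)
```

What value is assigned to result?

Step 1: a = 6, b = 22, c = 10.
Step 2: h() computes a * b + c = 6 * 22 + 10 = 142.
Step 3: result = 142

The answer is 142.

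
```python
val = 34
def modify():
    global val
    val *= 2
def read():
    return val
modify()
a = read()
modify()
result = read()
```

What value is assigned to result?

Step 1: val = 34.
Step 2: First modify(): val = 34 * 2 = 68.
Step 3: Second modify(): val = 68 * 2 = 136.
Step 4: read() returns 136

The answer is 136.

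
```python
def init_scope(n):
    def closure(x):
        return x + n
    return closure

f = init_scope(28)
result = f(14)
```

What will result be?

Step 1: init_scope(28) creates a closure that captures n = 28.
Step 2: f(14) calls the closure with x = 14, returning 14 + 28 = 42.
Step 3: result = 42

The answer is 42.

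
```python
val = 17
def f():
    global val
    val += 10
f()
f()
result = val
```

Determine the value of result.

Step 1: val = 17.
Step 2: First f(): val = 17 + 10 = 27.
Step 3: Second f(): val = 27 + 10 = 37. result = 37

The answer is 37.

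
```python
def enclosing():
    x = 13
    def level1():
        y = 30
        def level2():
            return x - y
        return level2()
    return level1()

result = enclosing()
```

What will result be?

Step 1: x = 13 in enclosing. y = 30 in level1.
Step 2: level2() reads x = 13 and y = 30 from enclosing scopes.
Step 3: result = 13 - 30 = -17

The answer is -17.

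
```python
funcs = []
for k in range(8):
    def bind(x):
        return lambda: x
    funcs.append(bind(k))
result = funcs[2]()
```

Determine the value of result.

Step 1: bind(k) creates a new scope capturing x = k at call time.
Step 2: funcs[2] = bind(2), so its lambda captures x = 2.
Step 3: result = 2 (closure factory fixes late binding)

The answer is 2.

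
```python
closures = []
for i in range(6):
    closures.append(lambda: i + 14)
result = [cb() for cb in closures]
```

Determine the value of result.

Step 1: All lambdas capture i by reference. After the loop, i = 5.
Step 2: Each call returns 5 + 14 = 19.
Step 3: result = [19, 19, 19, 19, 19, 19]

The answer is [19, 19, 19, 19, 19, 19].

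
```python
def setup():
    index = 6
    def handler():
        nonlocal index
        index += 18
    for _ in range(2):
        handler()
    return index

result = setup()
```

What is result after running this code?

Step 1: index = 6.
Step 2: handler() is called 2 times in a loop, each adding 18 via nonlocal.
Step 3: index = 6 + 18 * 2 = 42

The answer is 42.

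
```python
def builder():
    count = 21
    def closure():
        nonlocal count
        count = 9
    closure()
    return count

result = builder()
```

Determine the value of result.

Step 1: builder() sets count = 21.
Step 2: closure() uses nonlocal to reassign count = 9.
Step 3: result = 9

The answer is 9.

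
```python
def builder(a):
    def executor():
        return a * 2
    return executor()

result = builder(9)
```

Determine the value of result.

Step 1: builder(9) binds parameter a = 9.
Step 2: executor() accesses a = 9 from enclosing scope.
Step 3: result = 9 * 2 = 18

The answer is 18.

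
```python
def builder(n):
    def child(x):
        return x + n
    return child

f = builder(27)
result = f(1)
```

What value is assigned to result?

Step 1: builder(27) creates a closure that captures n = 27.
Step 2: f(1) calls the closure with x = 1, returning 1 + 27 = 28.
Step 3: result = 28

The answer is 28.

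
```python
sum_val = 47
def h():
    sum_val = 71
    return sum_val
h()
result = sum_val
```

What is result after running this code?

Step 1: Global sum_val = 47.
Step 2: h() creates local sum_val = 71 (shadow, not modification).
Step 3: After h() returns, global sum_val is unchanged. result = 47

The answer is 47.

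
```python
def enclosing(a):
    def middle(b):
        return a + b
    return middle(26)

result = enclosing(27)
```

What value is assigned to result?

Step 1: enclosing(27) passes a = 27.
Step 2: middle(26) has b = 26, reads a = 27 from enclosing.
Step 3: result = 27 + 26 = 53

The answer is 53.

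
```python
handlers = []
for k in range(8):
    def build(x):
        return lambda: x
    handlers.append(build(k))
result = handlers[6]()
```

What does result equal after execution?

Step 1: build(k) creates a new scope capturing x = k at call time.
Step 2: handlers[6] = build(6), so its lambda captures x = 6.
Step 3: result = 6 (closure factory fixes late binding)

The answer is 6.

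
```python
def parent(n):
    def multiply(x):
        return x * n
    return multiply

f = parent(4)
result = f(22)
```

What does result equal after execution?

Step 1: parent(4) returns multiply closure with n = 4.
Step 2: f(22) computes 22 * 4 = 88.
Step 3: result = 88

The answer is 88.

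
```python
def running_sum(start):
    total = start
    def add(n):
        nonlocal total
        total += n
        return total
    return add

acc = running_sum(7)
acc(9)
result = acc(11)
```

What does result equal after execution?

Step 1: running_sum(7) creates closure with total = 7.
Step 2: First acc(9): total = 7 + 9 = 16.
Step 3: Second acc(11): total = 16 + 11 = 27. result = 27

The answer is 27.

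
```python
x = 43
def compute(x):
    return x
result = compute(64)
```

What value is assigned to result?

Step 1: Global x = 43.
Step 2: compute(64) takes parameter x = 64, which shadows the global.
Step 3: result = 64

The answer is 64.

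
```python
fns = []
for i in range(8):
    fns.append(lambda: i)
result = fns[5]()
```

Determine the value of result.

Step 1: The loop creates 8 lambdas, all referencing the same variable i.
Step 2: After the loop, i = 7 (final value).
Step 3: fns[5]() looks up i at call time and finds 7. This is the late binding gotcha. result = 7

The answer is 7.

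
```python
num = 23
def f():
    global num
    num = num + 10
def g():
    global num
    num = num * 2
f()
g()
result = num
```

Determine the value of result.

Step 1: num = 23.
Step 2: f() adds 10: num = 23 + 10 = 33.
Step 3: g() doubles: num = 33 * 2 = 66.
Step 4: result = 66

The answer is 66.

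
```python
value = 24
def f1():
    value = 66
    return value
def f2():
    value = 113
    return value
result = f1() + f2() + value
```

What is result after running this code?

Step 1: Each function shadows global value with its own local.
Step 2: f1() returns 66, f2() returns 113.
Step 3: Global value = 24 is unchanged. result = 66 + 113 + 24 = 203

The answer is 203.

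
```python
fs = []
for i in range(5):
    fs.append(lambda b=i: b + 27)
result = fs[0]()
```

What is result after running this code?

Step 1: Default argument b=i captures i's value at definition time.
Step 2: fs[0] was defined when i = 0, so b defaults to 0.
Step 3: result = 0 + 27 = 27 (default arg fixes the late binding issue)

The answer is 27.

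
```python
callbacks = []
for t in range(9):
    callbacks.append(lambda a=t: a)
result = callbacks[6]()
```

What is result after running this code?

Step 1: Default argument a=t captures t's value at each iteration.
Step 2: callbacks[6] captured a = 6 when t was 6.
Step 3: result = 6

The answer is 6.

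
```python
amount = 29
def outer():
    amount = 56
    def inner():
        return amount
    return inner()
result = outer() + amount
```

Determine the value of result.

Step 1: Global amount = 29. outer() shadows with amount = 56.
Step 2: inner() returns enclosing amount = 56. outer() = 56.
Step 3: result = 56 + global amount (29) = 85

The answer is 85.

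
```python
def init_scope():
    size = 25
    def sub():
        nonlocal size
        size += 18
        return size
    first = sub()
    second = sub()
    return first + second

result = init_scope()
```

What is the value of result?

Step 1: size starts at 25.
Step 2: First call: size = 25 + 18 = 43, returns 43.
Step 3: Second call: size = 43 + 18 = 61, returns 61.
Step 4: result = 43 + 61 = 104

The answer is 104.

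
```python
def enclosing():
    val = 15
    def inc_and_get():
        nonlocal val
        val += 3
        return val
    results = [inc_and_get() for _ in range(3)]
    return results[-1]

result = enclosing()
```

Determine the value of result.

Step 1: val = 15.
Step 2: Three calls to inc_and_get(), each adding 3.
Step 3: Last value = 15 + 3 * 3 = 24

The answer is 24.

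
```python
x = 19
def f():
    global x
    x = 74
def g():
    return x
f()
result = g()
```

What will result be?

Step 1: x = 19.
Step 2: f() sets global x = 74.
Step 3: g() reads global x = 74. result = 74

The answer is 74.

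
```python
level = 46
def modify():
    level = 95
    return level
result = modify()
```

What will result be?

Step 1: Global level = 46.
Step 2: modify() creates local level = 95, shadowing the global.
Step 3: Returns local level = 95. result = 95

The answer is 95.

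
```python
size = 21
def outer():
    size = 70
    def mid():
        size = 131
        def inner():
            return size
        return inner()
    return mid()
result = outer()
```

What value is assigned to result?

Step 1: Three levels of shadowing: global 21, outer 70, mid 131.
Step 2: inner() finds size = 131 in enclosing mid() scope.
Step 3: result = 131

The answer is 131.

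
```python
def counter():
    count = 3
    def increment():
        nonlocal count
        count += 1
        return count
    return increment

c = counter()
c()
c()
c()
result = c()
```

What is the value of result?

Step 1: counter() creates closure with count = 3.
Step 2: Each c() call increments count via nonlocal. After 4 calls: 3 + 4 = 7.
Step 3: result = 7

The answer is 7.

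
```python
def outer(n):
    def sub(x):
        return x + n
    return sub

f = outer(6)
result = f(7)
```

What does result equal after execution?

Step 1: outer(6) creates a closure that captures n = 6.
Step 2: f(7) calls the closure with x = 7, returning 7 + 6 = 13.
Step 3: result = 13

The answer is 13.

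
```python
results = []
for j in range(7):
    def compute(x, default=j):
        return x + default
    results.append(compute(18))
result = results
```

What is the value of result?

Step 1: Default argument default=j is evaluated at function definition time.
Step 2: Each iteration creates compute with default = current j value.
Step 3: compute(18) returns 18 + default. results = [18, 19, 20, 21, 22, 23, 24]

The answer is [18, 19, 20, 21, 22, 23, 24].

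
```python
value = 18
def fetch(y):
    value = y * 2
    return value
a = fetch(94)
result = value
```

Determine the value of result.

Step 1: Global value = 18.
Step 2: fetch(94) creates local value = 94 * 2 = 188.
Step 3: Global value unchanged because no global keyword. result = 18

The answer is 18.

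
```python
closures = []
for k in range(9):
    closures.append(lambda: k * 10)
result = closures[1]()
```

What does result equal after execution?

Step 1: All lambdas reference the same variable k (late binding).
Step 2: After the loop, k = 8. Every lambda returns k * 10.
Step 3: closures[1]() = 8 * 10 = 80

The answer is 80.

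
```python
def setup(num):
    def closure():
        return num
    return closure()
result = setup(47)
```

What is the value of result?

Step 1: setup(47) binds parameter num = 47.
Step 2: closure() looks up num in enclosing scope and finds the parameter num = 47.
Step 3: result = 47

The answer is 47.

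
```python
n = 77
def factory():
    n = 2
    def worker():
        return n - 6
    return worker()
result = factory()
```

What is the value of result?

Step 1: factory() shadows global n with n = 2.
Step 2: worker() finds n = 2 in enclosing scope, computes 2 - 6 = -4.
Step 3: result = -4

The answer is -4.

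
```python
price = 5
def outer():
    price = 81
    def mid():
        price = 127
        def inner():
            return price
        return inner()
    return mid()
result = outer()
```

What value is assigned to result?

Step 1: Three levels of shadowing: global 5, outer 81, mid 127.
Step 2: inner() finds price = 127 in enclosing mid() scope.
Step 3: result = 127

The answer is 127.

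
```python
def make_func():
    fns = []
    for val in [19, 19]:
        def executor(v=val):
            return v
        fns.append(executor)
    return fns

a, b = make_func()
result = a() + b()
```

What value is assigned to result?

Step 1: Default argument v=val captures val at each iteration.
Step 2: a() returns 19 (captured at first iteration), b() returns 19 (captured at second).
Step 3: result = 19 + 19 = 38

The answer is 38.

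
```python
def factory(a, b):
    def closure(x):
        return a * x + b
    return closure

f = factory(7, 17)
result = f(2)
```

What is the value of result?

Step 1: factory(7, 17) captures a = 7, b = 17.
Step 2: f(2) computes 7 * 2 + 17 = 31.
Step 3: result = 31

The answer is 31.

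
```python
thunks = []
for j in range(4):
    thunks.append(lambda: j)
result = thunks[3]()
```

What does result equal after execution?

Step 1: The loop creates 4 lambdas, all referencing the same variable j.
Step 2: After the loop, j = 3 (final value).
Step 3: thunks[3]() looks up j at call time and finds 3. This is the late binding gotcha. result = 3

The answer is 3.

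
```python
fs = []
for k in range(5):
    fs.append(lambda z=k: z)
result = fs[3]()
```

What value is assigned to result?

Step 1: Default argument z=k captures k's value at each iteration.
Step 2: fs[3] captured z = 3 when k was 3.
Step 3: result = 3

The answer is 3.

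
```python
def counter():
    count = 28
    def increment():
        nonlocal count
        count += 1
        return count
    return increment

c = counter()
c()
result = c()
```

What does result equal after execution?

Step 1: counter() creates closure with count = 28.
Step 2: Each c() call increments count via nonlocal. After 2 calls: 28 + 2 = 30.
Step 3: result = 30

The answer is 30.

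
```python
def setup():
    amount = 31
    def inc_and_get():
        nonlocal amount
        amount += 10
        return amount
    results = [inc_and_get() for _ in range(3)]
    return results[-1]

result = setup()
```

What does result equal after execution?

Step 1: amount = 31.
Step 2: Three calls to inc_and_get(), each adding 10.
Step 3: Last value = 31 + 10 * 3 = 61

The answer is 61.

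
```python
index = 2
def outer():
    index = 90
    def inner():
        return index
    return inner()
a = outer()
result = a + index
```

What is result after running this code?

Step 1: outer() has local index = 90. inner() reads from enclosing.
Step 2: outer() returns 90. Global index = 2 unchanged.
Step 3: result = 90 + 2 = 92

The answer is 92.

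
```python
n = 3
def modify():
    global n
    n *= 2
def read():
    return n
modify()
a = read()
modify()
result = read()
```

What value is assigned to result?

Step 1: n = 3.
Step 2: First modify(): n = 3 * 2 = 6.
Step 3: Second modify(): n = 6 * 2 = 12.
Step 4: read() returns 12

The answer is 12.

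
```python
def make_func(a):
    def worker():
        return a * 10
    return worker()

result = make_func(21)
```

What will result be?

Step 1: make_func(21) binds parameter a = 21.
Step 2: worker() accesses a = 21 from enclosing scope.
Step 3: result = 21 * 10 = 210

The answer is 210.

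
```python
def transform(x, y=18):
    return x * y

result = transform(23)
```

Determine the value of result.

Step 1: transform(23) uses default y = 18.
Step 2: Returns 23 * 18 = 414.
Step 3: result = 414

The answer is 414.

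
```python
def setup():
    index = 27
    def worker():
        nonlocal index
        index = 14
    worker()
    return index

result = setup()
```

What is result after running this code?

Step 1: setup() sets index = 27.
Step 2: worker() uses nonlocal to reassign index = 14.
Step 3: result = 14

The answer is 14.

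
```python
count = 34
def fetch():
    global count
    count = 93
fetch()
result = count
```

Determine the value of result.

Step 1: count = 34 globally.
Step 2: fetch() declares global count and sets it to 93.
Step 3: After fetch(), global count = 93. result = 93

The answer is 93.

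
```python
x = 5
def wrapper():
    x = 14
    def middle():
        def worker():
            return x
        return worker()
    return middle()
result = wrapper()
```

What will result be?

Step 1: wrapper() defines x = 14. middle() and worker() have no local x.
Step 2: worker() checks local (none), enclosing middle() (none), enclosing wrapper() and finds x = 14.
Step 3: result = 14

The answer is 14.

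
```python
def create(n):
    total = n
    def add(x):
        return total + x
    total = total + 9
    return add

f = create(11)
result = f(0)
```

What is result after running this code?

Step 1: create(11) sets total = 11, then total = 11 + 9 = 20.
Step 2: Closures capture by reference, so add sees total = 20.
Step 3: f(0) returns 20 + 0 = 20

The answer is 20.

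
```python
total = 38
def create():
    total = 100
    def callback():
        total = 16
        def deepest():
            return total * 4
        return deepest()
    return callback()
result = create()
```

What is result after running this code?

Step 1: deepest() looks up total through LEGB: not local, finds total = 16 in enclosing callback().
Step 2: Returns 16 * 4 = 64.
Step 3: result = 64

The answer is 64.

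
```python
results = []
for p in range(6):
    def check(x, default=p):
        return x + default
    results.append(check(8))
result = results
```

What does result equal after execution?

Step 1: Default argument default=p is evaluated at function definition time.
Step 2: Each iteration creates check with default = current p value.
Step 3: check(8) returns 8 + default. results = [8, 9, 10, 11, 12, 13]

The answer is [8, 9, 10, 11, 12, 13].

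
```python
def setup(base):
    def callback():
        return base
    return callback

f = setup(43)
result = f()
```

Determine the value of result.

Step 1: setup(43) creates closure capturing base = 43.
Step 2: f() returns the captured base = 43.
Step 3: result = 43

The answer is 43.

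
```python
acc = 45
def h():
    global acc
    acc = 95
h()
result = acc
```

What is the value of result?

Step 1: acc = 45 globally.
Step 2: h() declares global acc and sets it to 95.
Step 3: After h(), global acc = 95. result = 95

The answer is 95.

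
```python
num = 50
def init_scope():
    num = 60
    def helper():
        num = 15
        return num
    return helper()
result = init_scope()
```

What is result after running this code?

Step 1: Three scopes define num: global (50), init_scope (60), helper (15).
Step 2: helper() has its own local num = 15, which shadows both enclosing and global.
Step 3: result = 15 (local wins in LEGB)

The answer is 15.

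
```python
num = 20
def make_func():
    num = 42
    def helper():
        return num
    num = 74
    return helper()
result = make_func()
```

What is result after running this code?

Step 1: make_func() sets num = 42, then later num = 74.
Step 2: helper() is called after num is reassigned to 74. Closures capture variables by reference, not by value.
Step 3: result = 74

The answer is 74.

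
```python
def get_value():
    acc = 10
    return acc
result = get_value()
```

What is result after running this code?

Step 1: get_value() defines acc = 10 in its local scope.
Step 2: return acc finds the local variable acc = 10.
Step 3: result = 10

The answer is 10.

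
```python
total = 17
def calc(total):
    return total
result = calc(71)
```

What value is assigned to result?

Step 1: Global total = 17.
Step 2: calc(71) takes parameter total = 71, which shadows the global.
Step 3: result = 71

The answer is 71.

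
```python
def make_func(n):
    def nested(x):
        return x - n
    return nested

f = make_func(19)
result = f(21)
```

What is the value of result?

Step 1: make_func(19) creates a closure capturing n = 19.
Step 2: f(21) computes 21 - 19 = 2.
Step 3: result = 2

The answer is 2.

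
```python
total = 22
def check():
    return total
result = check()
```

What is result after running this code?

Step 1: total = 22 is defined in the global scope.
Step 2: check() looks up total. No local total exists, so Python checks the global scope via LEGB rule and finds total = 22.
Step 3: result = 22

The answer is 22.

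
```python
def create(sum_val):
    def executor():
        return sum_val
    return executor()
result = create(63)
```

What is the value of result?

Step 1: create(63) binds parameter sum_val = 63.
Step 2: executor() looks up sum_val in enclosing scope and finds the parameter sum_val = 63.
Step 3: result = 63

The answer is 63.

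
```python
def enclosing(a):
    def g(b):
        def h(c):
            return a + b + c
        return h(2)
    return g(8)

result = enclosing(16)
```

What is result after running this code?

Step 1: a = 16, b = 8, c = 2 across three nested scopes.
Step 2: h() accesses all three via LEGB rule.
Step 3: result = 16 + 8 + 2 = 26

The answer is 26.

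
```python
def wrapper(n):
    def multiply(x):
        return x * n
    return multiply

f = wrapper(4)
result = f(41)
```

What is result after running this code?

Step 1: wrapper(4) returns multiply closure with n = 4.
Step 2: f(41) computes 41 * 4 = 164.
Step 3: result = 164

The answer is 164.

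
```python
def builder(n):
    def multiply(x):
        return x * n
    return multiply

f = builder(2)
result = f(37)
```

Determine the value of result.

Step 1: builder(2) returns multiply closure with n = 2.
Step 2: f(37) computes 37 * 2 = 74.
Step 3: result = 74

The answer is 74.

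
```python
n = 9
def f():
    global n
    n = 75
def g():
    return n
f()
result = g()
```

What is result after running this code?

Step 1: n = 9.
Step 2: f() sets global n = 75.
Step 3: g() reads global n = 75. result = 75

The answer is 75.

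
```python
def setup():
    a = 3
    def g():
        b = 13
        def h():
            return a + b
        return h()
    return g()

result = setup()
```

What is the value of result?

Step 1: setup() defines a = 3. g() defines b = 13.
Step 2: h() accesses both from enclosing scopes: a = 3, b = 13.
Step 3: result = 3 + 13 = 16

The answer is 16.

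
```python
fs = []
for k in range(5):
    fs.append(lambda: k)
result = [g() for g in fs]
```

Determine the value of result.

Step 1: All 5 lambdas share the same variable k.
Step 2: After the loop, k = 4.
Step 3: Each call returns 4. result = [4, 4, 4, 4, 4]

The answer is [4, 4, 4, 4, 4].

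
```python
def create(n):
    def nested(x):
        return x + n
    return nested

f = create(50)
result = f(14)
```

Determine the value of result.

Step 1: create(50) creates a closure that captures n = 50.
Step 2: f(14) calls the closure with x = 14, returning 14 + 50 = 64.
Step 3: result = 64

The answer is 64.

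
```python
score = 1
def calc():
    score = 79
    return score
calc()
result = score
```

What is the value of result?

Step 1: Global score = 1.
Step 2: calc() creates local score = 79 (shadow, not modification).
Step 3: After calc() returns, global score is unchanged. result = 1

The answer is 1.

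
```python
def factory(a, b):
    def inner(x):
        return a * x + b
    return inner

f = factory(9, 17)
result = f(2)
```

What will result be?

Step 1: factory(9, 17) captures a = 9, b = 17.
Step 2: f(2) computes 9 * 2 + 17 = 35.
Step 3: result = 35

The answer is 35.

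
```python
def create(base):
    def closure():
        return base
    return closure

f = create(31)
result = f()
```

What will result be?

Step 1: create(31) creates closure capturing base = 31.
Step 2: f() returns the captured base = 31.
Step 3: result = 31

The answer is 31.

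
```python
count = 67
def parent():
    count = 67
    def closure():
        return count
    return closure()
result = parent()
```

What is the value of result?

Step 1: count = 67 globally, but parent() defines count = 67 locally.
Step 2: closure() looks up count. Not in local scope, so checks enclosing scope (parent) and finds count = 67.
Step 3: result = 67

The answer is 67.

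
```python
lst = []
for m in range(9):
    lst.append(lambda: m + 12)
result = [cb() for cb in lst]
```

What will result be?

Step 1: All lambdas capture m by reference. After the loop, m = 8.
Step 2: Each call returns 8 + 12 = 20.
Step 3: result = [20, 20, 20, 20, 20, 20, 20, 20, 20]

The answer is [20, 20, 20, 20, 20, 20, 20, 20, 20].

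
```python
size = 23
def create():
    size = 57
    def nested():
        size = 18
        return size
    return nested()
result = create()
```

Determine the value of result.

Step 1: Three scopes define size: global (23), create (57), nested (18).
Step 2: nested() has its own local size = 18, which shadows both enclosing and global.
Step 3: result = 18 (local wins in LEGB)

The answer is 18.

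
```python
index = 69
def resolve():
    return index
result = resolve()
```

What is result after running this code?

Step 1: index = 69 is defined in the global scope.
Step 2: resolve() looks up index. No local index exists, so Python checks the global scope via LEGB rule and finds index = 69.
Step 3: result = 69

The answer is 69.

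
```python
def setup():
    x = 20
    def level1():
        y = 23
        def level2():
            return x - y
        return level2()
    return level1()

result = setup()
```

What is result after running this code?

Step 1: x = 20 in setup. y = 23 in level1.
Step 2: level2() reads x = 20 and y = 23 from enclosing scopes.
Step 3: result = 20 - 23 = -3

The answer is -3.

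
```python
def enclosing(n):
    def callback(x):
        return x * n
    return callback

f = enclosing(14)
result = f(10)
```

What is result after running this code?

Step 1: enclosing(14) creates a closure capturing n = 14.
Step 2: f(10) computes 10 * 14 = 140.
Step 3: result = 140

The answer is 140.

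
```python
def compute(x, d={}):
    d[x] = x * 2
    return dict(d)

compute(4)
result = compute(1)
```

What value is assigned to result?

Step 1: Mutable default dict is shared across calls.
Step 2: First call adds 4: 8. Second call adds 1: 2.
Step 3: result = {4: 8, 1: 2}

The answer is {4: 8, 1: 2}.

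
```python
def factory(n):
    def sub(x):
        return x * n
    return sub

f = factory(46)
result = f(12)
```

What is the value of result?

Step 1: factory(46) creates a closure capturing n = 46.
Step 2: f(12) computes 12 * 46 = 552.
Step 3: result = 552

The answer is 552.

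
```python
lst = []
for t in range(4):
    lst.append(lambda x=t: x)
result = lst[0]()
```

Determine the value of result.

Step 1: Default argument x=t captures t's value at each iteration.
Step 2: lst[0] captured x = 0 when t was 0.
Step 3: result = 0

The answer is 0.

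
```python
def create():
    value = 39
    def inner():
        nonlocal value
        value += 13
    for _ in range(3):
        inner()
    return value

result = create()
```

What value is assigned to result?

Step 1: value = 39.
Step 2: inner() is called 3 times in a loop, each adding 13 via nonlocal.
Step 3: value = 39 + 13 * 3 = 78

The answer is 78.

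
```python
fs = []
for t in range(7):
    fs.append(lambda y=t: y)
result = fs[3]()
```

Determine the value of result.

Step 1: Default argument y=t captures t's value at each iteration.
Step 2: fs[3] captured y = 3 when t was 3.
Step 3: result = 3

The answer is 3.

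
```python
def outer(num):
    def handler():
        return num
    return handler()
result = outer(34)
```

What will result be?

Step 1: outer(34) binds parameter num = 34.
Step 2: handler() looks up num in enclosing scope and finds the parameter num = 34.
Step 3: result = 34

The answer is 34.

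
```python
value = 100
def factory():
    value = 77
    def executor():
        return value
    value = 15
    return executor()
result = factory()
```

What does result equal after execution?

Step 1: factory() sets value = 77, then later value = 15.
Step 2: executor() is called after value is reassigned to 15. Closures capture variables by reference, not by value.
Step 3: result = 15

The answer is 15.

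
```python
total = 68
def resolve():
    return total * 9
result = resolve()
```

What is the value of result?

Step 1: total = 68 is defined globally.
Step 2: resolve() looks up total from global scope = 68, then computes 68 * 9 = 612.
Step 3: result = 612

The answer is 612.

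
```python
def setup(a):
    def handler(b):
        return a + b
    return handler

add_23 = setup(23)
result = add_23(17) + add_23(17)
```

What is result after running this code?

Step 1: add_23 captures a = 23.
Step 2: add_23(17) = 23 + 17 = 40, called twice.
Step 3: result = 40 + 40 = 80

The answer is 80.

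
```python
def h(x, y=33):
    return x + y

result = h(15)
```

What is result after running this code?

Step 1: h(15) uses default y = 33.
Step 2: Returns 15 + 33 = 48.
Step 3: result = 48

The answer is 48.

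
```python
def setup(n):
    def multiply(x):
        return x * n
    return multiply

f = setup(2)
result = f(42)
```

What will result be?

Step 1: setup(2) returns multiply closure with n = 2.
Step 2: f(42) computes 42 * 2 = 84.
Step 3: result = 84

The answer is 84.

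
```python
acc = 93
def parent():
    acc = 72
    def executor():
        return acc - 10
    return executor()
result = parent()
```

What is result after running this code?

Step 1: parent() shadows global acc with acc = 72.
Step 2: executor() finds acc = 72 in enclosing scope, computes 72 - 10 = 62.
Step 3: result = 62

The answer is 62.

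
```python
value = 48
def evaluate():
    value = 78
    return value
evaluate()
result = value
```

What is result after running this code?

Step 1: value = 48 globally.
Step 2: evaluate() creates a LOCAL value = 78 (no global keyword!).
Step 3: The global value is unchanged. result = 48

The answer is 48.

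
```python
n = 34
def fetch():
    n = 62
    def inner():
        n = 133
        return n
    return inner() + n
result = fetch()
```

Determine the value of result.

Step 1: fetch() has local n = 62. inner() has local n = 133.
Step 2: inner() returns its local n = 133.
Step 3: fetch() returns 133 + its own n (62) = 195

The answer is 195.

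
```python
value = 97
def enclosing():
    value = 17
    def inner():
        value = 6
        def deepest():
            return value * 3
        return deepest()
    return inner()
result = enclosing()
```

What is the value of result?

Step 1: deepest() looks up value through LEGB: not local, finds value = 6 in enclosing inner().
Step 2: Returns 6 * 3 = 18.
Step 3: result = 18

The answer is 18.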